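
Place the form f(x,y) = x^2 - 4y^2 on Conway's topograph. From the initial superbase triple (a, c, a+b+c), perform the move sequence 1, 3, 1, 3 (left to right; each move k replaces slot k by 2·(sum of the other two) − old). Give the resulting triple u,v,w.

start (1,-4,-3) = (f(1,0),f(0,1),f(1,1))
replace slot 1: 2·((-4)+(-3)) − 1 = -15 → (-15,-4,-3)
replace slot 3: 2·((-15)+(-4)) − (-3) = -35 → (-15,-4,-35)
replace slot 1: 2·((-4)+(-35)) − (-15) = -63 → (-63,-4,-35)
replace slot 3: 2·((-63)+(-4)) − (-35) = -99 → (-63,-4,-99)

-63,-4,-99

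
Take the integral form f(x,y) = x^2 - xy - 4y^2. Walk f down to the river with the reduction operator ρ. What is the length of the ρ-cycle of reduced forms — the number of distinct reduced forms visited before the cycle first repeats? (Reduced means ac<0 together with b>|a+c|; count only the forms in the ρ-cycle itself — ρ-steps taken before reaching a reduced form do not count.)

D = 17, ⌊√D⌋ = 4
descent: ρ → (-4,1,1)
descent: ρ → (1,3,-2)  [lands on river]
river: ρ → (-2,1,2)
river: ρ → (2,3,-1)
river: ρ → (-1,3,2)
river: ρ → (2,1,-2)
river: ρ → (-2,3,1)
ρ-cycle length = 6 (tail of 2 descent steps not counted)

6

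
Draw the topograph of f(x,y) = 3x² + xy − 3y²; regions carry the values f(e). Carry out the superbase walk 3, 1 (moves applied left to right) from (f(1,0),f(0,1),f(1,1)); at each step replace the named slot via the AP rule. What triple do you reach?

start (3,-3,1) = (f(1,0),f(0,1),f(1,1))
replace slot 3: 2·(3+(-3)) − 1 = -1 → (3,-3,-1)
replace slot 1: 2·((-3)+(-1)) − 3 = -11 → (-11,-3,-1)

-11,-3,-1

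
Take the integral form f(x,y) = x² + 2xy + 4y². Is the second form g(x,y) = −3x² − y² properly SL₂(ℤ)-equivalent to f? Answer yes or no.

D₁ = -12, D₂ = -12
f: translate: b→0 (≡2 mod 2), so (1,2,4)→(1,0,3)
f: reduced (well bottom): (1,0,3) with a≤c, −a<b≤a
g is negative-definite; reduce −g:
−g: flip: (3,0,1)→(1,0,3)
−g: reduced (well bottom): (1,0,3) with a≤c, −a<b≤a
flip sign back: reduced form of g is (-1,0,-3)
reduced forms (1, 0, 3) vs (-1, 0, -3) ⇒ inequivalent

no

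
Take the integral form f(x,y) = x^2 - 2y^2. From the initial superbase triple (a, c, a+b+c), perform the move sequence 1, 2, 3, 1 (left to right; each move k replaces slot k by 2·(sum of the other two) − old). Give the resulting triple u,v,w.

start (1,-2,-1) = (f(1,0),f(0,1),f(1,1))
replace slot 1: 2·((-2)+(-1)) − 1 = -7 → (-7,-2,-1)
replace slot 2: 2·((-7)+(-1)) − (-2) = -14 → (-7,-14,-1)
replace slot 3: 2·((-7)+(-14)) − (-1) = -41 → (-7,-14,-41)
replace slot 1: 2·((-14)+(-41)) − (-7) = -103 → (-103,-14,-41)

-103,-14,-41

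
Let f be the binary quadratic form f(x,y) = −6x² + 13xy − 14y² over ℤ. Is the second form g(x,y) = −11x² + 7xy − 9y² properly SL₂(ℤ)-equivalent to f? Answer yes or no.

D₁ = -167, D₂ = -347
discriminants differ ⇒ not SL₂(ℤ)-equivalent

no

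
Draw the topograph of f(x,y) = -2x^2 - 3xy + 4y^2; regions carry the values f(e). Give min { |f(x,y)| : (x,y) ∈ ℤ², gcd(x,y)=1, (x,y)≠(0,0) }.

descent: ρ → (4,3,-2)  [lands on river]
river: ρ → (-2,5,2)
river: ρ → (2,3,-4)
river: ρ → (-4,5,1)
river: ρ → (1,5,-4)
river: ρ → (-4,3,2)
river: ρ → (2,5,-2)
river: ρ → (-2,3,4)
river: ρ → (4,5,-1)
river: ρ → (-1,5,4)
closes: descent 1, river 10
min |a| on river = 1

1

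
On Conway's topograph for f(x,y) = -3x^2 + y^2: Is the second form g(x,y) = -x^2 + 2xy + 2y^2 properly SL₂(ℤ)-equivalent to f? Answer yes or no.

D₁ = 12, D₂ = 12
river cycle of f (length 2): (1, 2, -2), (-2, 2, 1)
river cycle of g (length 2): (2, 2, -1), (-1, 2, 2)
cycles differ ⇒ inequivalent

no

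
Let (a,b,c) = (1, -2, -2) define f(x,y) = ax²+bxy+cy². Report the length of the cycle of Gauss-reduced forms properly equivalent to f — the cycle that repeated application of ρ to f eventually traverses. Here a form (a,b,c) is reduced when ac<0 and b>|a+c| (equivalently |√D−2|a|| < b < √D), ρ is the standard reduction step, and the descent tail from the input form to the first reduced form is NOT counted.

D = 12, ⌊√D⌋ = 3
descent: ρ → (-2,2,1)  [lands on river]
river: ρ → (1,2,-2)
ρ-cycle length = 2 (tail of 1 descent step not counted)

2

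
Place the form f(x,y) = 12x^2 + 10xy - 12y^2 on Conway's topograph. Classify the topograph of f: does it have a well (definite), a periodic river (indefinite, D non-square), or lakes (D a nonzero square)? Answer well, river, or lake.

D = b²−4ac = 10² − 4·12·(-12) = 676
D = 26² is a perfect square ⇒ form factors over ℤ ⇒ lakes

lake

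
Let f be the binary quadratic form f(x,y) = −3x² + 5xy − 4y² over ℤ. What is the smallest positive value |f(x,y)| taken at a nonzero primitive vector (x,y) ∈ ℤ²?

translate: b→1 (≡-5 mod 6), so (3,-5,4)→(3,1,2)
flip: (3,1,2)→(2,-1,3)
reduced (well bottom): (2,-1,3) with a≤c, −a<b≤a
well minimum |f| = |-2| = 2 (negative-definite)

2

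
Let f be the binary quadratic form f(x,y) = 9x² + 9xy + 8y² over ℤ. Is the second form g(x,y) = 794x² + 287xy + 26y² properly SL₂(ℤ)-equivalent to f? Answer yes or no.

D₁ = -207, D₂ = -207
f: flip: (9,9,8)→(8,-9,9)
f: translate: b→7 (≡-9 mod 16), so (8,-9,9)→(8,7,8)
f: reduced (well bottom): (8,7,8) with a≤c, −a<b≤a
g: flip: (794,287,26)→(26,-287,794)
g: translate: b→25 (≡-287 mod 52), so (26,-287,794)→(26,25,8)
g: flip: (26,25,8)→(8,-25,26)
g: translate: b→7 (≡-25 mod 16), so (8,-25,26)→(8,7,8)
g: reduced (well bottom): (8,7,8) with a≤c, −a<b≤a
reduced forms (8, 7, 8) vs (8, 7, 8) ⇒ equivalent

yes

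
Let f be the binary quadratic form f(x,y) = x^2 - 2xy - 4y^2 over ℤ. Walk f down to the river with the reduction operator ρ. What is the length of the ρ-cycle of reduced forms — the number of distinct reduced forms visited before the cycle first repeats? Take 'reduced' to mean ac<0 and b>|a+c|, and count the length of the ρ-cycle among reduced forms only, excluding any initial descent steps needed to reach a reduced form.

D = 20, ⌊√D⌋ = 4
descent: ρ → (-4,2,1)
descent: ρ → (1,4,-1)  [lands on river]
river: ρ → (-1,4,1)
ρ-cycle length = 2 (tail of 2 descent steps not counted)

2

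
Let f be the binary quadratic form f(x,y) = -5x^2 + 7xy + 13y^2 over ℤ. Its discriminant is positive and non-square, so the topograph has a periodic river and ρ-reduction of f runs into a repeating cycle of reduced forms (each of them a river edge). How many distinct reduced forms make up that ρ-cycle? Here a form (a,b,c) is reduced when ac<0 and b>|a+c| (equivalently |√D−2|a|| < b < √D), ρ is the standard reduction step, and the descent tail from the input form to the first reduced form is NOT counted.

D = 309, ⌊√D⌋ = 17
descent: ρ → (13,-7,-5)
descent: ρ → (-5,17,1)  [lands on river]
river: ρ → (1,17,-5)
river: ρ → (-5,13,7)
river: ρ → (7,15,-3)
river: ρ → (-3,15,7)
river: ρ → (7,13,-5)
ρ-cycle length = 6 (tail of 2 descent steps not counted)

6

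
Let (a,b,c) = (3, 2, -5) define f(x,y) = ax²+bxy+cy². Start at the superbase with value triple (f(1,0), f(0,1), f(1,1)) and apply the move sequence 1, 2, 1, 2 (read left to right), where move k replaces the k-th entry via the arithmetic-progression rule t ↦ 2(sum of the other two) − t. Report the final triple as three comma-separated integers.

start (3,-5,0) = (f(1,0),f(0,1),f(1,1))
replace slot 1: 2·((-5)+0) − 3 = -13 → (-13,-5,0)
replace slot 2: 2·((-13)+0) − (-5) = -21 → (-13,-21,0)
replace slot 1: 2·((-21)+0) − (-13) = -29 → (-29,-21,0)
replace slot 2: 2·((-29)+0) − (-21) = -37 → (-29,-37,0)

-29,-37,0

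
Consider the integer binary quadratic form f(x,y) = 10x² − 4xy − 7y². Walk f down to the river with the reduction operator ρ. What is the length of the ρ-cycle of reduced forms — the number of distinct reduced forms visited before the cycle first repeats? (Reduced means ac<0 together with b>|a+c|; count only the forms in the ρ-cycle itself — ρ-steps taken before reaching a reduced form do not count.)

D = 296, ⌊√D⌋ = 17
descent: ρ → (-7,4,10)  [lands on river]
river: ρ → (10,16,-1)
river: ρ → (-1,16,10)
river: ρ → (10,4,-7)
river: ρ → (-7,10,7)
river: ρ → (7,4,-10)
river: ρ → (-10,16,1)
river: ρ → (1,16,-10)
river: ρ → (-10,4,7)
river: ρ → (7,10,-7)
ρ-cycle length = 10 (tail of 1 descent step not counted)

10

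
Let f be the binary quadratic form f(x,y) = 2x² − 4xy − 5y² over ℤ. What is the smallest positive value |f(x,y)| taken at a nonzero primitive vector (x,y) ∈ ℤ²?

descent: ρ → (-5,4,2)  [lands on river]
river: ρ → (2,4,-5)
river: ρ → (-5,6,1)
river: ρ → (1,6,-5)
closes: descent 1, river 4
min |a| on river = 1

1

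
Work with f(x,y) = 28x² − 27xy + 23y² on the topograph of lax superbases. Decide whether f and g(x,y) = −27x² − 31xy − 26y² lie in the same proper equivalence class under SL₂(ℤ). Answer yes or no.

D₁ = -1847, D₂ = -1847
f: flip: (28,-27,23)→(23,27,28)
f: translate: b→-19 (≡27 mod 46), so (23,27,28)→(23,-19,24)
f: reduced (well bottom): (23,-19,24) with a≤c, −a<b≤a
g is negative-definite; reduce −g:
−g: translate: b→-23 (≡31 mod 54), so (27,31,26)→(27,-23,22)
−g: flip: (27,-23,22)→(22,23,27)
−g: translate: b→-21 (≡23 mod 44), so (22,23,27)→(22,-21,26)
−g: reduced (well bottom): (22,-21,26) with a≤c, −a<b≤a
flip sign back: reduced form of g is (-22,21,-26)
reduced forms (23, -19, 24) vs (-22, 21, -26) ⇒ inequivalent

no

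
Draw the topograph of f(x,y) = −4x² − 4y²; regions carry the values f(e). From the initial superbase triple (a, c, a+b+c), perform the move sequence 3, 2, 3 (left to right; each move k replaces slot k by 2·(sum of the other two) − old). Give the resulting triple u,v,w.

start (-4,-4,-8) = (f(1,0),f(0,1),f(1,1))
replace slot 3: 2·((-4)+(-4)) − (-8) = -8 → (-4,-4,-8)
replace slot 2: 2·((-4)+(-8)) − (-4) = -20 → (-4,-20,-8)
replace slot 3: 2·((-4)+(-20)) − (-8) = -40 → (-4,-20,-40)

-4,-20,-40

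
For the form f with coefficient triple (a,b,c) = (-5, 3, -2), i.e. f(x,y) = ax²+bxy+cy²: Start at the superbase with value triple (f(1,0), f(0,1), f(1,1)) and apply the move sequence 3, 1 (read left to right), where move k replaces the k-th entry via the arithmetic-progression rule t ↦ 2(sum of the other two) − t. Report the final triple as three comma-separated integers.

start (-5,-2,-4) = (f(1,0),f(0,1),f(1,1))
replace slot 3: 2·((-5)+(-2)) − (-4) = -10 → (-5,-2,-10)
replace slot 1: 2·((-2)+(-10)) − (-5) = -19 → (-19,-2,-10)

-19,-2,-10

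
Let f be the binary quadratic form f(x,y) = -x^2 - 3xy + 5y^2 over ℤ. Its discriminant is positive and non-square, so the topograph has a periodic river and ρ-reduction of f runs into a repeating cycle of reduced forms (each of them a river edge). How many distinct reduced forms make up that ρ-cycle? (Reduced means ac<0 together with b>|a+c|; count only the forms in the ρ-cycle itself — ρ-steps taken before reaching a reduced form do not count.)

D = 29, ⌊√D⌋ = 5
descent: ρ → (5,3,-1)
descent: ρ → (-1,5,1)  [lands on river]
river: ρ → (1,5,-1)
ρ-cycle length = 2 (tail of 2 descent steps not counted)

2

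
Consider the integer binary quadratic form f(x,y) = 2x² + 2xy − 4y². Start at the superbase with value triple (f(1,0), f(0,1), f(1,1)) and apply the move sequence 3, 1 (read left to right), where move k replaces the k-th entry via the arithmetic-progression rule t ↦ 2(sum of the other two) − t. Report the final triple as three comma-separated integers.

start (2,-4,0) = (f(1,0),f(0,1),f(1,1))
replace slot 3: 2·(2+(-4)) − 0 = -4 → (2,-4,-4)
replace slot 1: 2·((-4)+(-4)) − 2 = -18 → (-18,-4,-4)

-18,-4,-4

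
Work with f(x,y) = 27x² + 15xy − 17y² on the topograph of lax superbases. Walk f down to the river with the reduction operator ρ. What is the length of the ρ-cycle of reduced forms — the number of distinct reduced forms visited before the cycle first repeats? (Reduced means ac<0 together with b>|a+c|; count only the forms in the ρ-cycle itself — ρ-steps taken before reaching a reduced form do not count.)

D = 2061, ⌊√D⌋ = 45
river: ρ → (-17,19,25)
river: ρ → (25,31,-11)
river: ρ → (-11,35,19)
river: ρ → (19,41,-5)
river: ρ → (-5,39,27)
river: ρ → (27,15,-17)
ρ-cycle length = 6 (tail of 0 descent steps not counted)

6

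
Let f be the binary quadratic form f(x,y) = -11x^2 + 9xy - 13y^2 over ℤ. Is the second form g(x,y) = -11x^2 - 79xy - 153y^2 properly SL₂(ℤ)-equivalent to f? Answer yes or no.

D₁ = -491, D₂ = -491
f is negative-definite; reduce −f:
−f: reduced (well bottom): (11,-9,13) with a≤c, −a<b≤a
flip sign back: reduced form of f is (-11,9,-13)
g is negative-definite; reduce −g:
−g: translate: b→-9 (≡79 mod 22), so (11,79,153)→(11,-9,13)
−g: reduced (well bottom): (11,-9,13) with a≤c, −a<b≤a
flip sign back: reduced form of g is (-11,9,-13)
reduced forms (-11, 9, -13) vs (-11, 9, -13) ⇒ equivalent

yes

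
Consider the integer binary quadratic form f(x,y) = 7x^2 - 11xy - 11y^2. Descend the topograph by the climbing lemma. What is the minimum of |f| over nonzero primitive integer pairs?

descent: ρ → (-11,11,7)  [lands on river]
river: ρ → (7,17,-5)
river: ρ → (-5,13,13)
river: ρ → (13,13,-5)
river: ρ → (-5,17,7)
river: ρ → (7,11,-11)
closes: descent 1, river 6
min |a| on river = 5

5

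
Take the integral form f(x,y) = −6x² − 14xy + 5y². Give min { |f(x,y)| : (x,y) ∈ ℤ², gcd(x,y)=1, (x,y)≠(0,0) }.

descent: ρ → (5,14,-6)  [lands on river]
river: ρ → (-6,10,9)
river: ρ → (9,8,-7)
river: ρ → (-7,6,10)
river: ρ → (10,14,-3)
river: ρ → (-3,16,5)
closes: descent 1, river 6
min |a| on river = 3

3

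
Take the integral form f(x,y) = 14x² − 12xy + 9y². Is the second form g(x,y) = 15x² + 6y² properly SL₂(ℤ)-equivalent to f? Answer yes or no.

D₁ = -360, D₂ = -360
f: flip: (14,-12,9)→(9,12,14)
f: translate: b→-6 (≡12 mod 18), so (9,12,14)→(9,-6,11)
f: reduced (well bottom): (9,-6,11) with a≤c, −a<b≤a
g: flip: (15,0,6)→(6,0,15)
g: reduced (well bottom): (6,0,15) with a≤c, −a<b≤a
reduced forms (9, -6, 11) vs (6, 0, 15) ⇒ inequivalent

no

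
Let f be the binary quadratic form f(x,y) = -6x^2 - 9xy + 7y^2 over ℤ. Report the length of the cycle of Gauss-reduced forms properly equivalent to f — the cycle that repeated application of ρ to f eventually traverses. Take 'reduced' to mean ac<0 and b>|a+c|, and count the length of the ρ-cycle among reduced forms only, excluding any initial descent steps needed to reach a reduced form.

D = 249, ⌊√D⌋ = 15
descent: ρ → (7,9,-6)  [lands on river]
river: ρ → (-6,15,1)
river: ρ → (1,15,-6)
river: ρ → (-6,9,7)
river: ρ → (7,5,-8)
river: ρ → (-8,11,4)
river: ρ → (4,13,-5)
river: ρ → (-5,7,10)
river: ρ → (10,13,-2)
river: ρ → (-2,15,3)
river: ρ → (3,15,-2)
river: ρ → (-2,13,10)
river: ρ → (10,7,-5)
river: ρ → (-5,13,4)
river: ρ → (4,11,-8)
river: ρ → (-8,5,7)
ρ-cycle length = 16 (tail of 1 descent step not counted)

16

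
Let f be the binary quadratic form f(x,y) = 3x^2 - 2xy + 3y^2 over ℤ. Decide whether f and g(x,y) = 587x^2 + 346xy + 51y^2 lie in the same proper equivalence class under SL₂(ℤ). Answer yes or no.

D₁ = -32, D₂ = -32
f: flip: (3,-2,3)→(3,2,3)
f: reduced (well bottom): (3,2,3) with a≤c, −a<b≤a
g: flip: (587,346,51)→(51,-346,587)
g: translate: b→-40 (≡-346 mod 102), so (51,-346,587)→(51,-40,8)
g: flip: (51,-40,8)→(8,40,51)
g: translate: b→8 (≡40 mod 16), so (8,40,51)→(8,8,3)
g: flip: (8,8,3)→(3,-8,8)
g: translate: b→-2 (≡-8 mod 6), so (3,-8,8)→(3,-2,3)
g: flip: (3,-2,3)→(3,2,3)
g: reduced (well bottom): (3,2,3) with a≤c, −a<b≤a
reduced forms (3, 2, 3) vs (3, 2, 3) ⇒ equivalent

yes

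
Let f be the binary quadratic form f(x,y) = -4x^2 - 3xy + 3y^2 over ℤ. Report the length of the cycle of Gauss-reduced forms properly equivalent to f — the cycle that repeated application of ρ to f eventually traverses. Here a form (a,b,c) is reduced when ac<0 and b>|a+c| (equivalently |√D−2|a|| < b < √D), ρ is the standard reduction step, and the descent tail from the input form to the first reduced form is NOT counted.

D = 57, ⌊√D⌋ = 7
descent: ρ → (3,3,-4)  [lands on river]
river: ρ → (-4,5,2)
river: ρ → (2,7,-1)
river: ρ → (-1,7,2)
river: ρ → (2,5,-4)
river: ρ → (-4,3,3)
ρ-cycle length = 6 (tail of 1 descent step not counted)

6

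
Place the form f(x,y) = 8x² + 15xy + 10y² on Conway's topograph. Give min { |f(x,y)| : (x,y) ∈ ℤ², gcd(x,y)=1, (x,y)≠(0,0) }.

translate: b→-1 (≡15 mod 16), so (8,15,10)→(8,-1,3)
flip: (8,-1,3)→(3,1,8)
reduced (well bottom): (3,1,8) with a≤c, −a<b≤a
well minimum = a = 3

3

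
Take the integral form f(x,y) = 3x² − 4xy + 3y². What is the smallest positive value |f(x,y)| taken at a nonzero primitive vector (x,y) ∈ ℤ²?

translate: b→2 (≡-4 mod 6), so (3,-4,3)→(3,2,2)
flip: (3,2,2)→(2,-2,3)
translate: b→2 (≡-2 mod 4), so (2,-2,3)→(2,2,3)
reduced (well bottom): (2,2,3) with a≤c, −a<b≤a
well minimum = a = 2

2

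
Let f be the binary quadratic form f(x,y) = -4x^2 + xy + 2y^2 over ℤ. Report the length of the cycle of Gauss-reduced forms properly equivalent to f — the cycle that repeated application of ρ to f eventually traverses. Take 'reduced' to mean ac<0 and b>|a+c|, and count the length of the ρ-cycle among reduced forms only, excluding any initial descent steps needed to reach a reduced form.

D = 33, ⌊√D⌋ = 5
descent: ρ → (2,3,-3)  [lands on river]
river: ρ → (-3,3,2)
river: ρ → (2,5,-1)
river: ρ → (-1,5,2)
ρ-cycle length = 4 (tail of 1 descent step not counted)

4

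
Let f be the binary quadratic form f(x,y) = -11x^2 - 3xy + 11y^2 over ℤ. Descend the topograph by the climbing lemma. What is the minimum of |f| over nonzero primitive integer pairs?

descent: ρ → (11,3,-11)  [lands on river]
river: ρ → (-11,19,3)
river: ρ → (3,17,-17)
river: ρ → (-17,17,3)
river: ρ → (3,19,-11)
river: ρ → (-11,3,11)
river: ρ → (11,19,-3)
river: ρ → (-3,17,17)
river: ρ → (17,17,-3)
river: ρ → (-3,19,11)
closes: descent 1, river 10
min |a| on river = 3

3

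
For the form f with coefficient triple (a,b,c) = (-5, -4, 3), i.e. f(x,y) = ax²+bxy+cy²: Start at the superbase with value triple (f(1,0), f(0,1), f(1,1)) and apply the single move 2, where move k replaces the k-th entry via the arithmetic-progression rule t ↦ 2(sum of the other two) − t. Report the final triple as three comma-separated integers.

start (-5,3,-6) = (f(1,0),f(0,1),f(1,1))
replace slot 2: 2·((-5)+(-6)) − 3 = -25 → (-5,-25,-6)

-5,-25,-6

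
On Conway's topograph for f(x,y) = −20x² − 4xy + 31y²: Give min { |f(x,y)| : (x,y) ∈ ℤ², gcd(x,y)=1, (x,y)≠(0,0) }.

descent: ρ → (31,4,-20)
descent: ρ → (-20,36,15)  [lands on river]
river: ρ → (15,24,-32)
river: ρ → (-32,40,7)
river: ρ → (7,44,-20)
closes: descent 2, river 4
min |a| on river = 7

7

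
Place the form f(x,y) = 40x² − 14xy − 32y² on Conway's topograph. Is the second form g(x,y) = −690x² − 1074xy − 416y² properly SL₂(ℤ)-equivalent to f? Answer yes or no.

D₁ = 5316, D₂ = 5316
river cycle of f (length 40): (-32, 14, 40), (40, 66, -6), (-6, 66, 40), (40, 14, -32), (-32, 50, 22), (22, 38, -44), (-44, 50, 16), (16, 46, -50), (-50, 54, 12), (12, 66, -20), … (30 more)
river cycle of g (length 40): (-32, 14, 40), (40, 66, -6), (-6, 66, 40), (40, 14, -32), (-32, 50, 22), (22, 38, -44), (-44, 50, 16), (16, 46, -50), (-50, 54, 12), (12, 66, -20), … (30 more)
cycles coincide ⇒ equivalent

yes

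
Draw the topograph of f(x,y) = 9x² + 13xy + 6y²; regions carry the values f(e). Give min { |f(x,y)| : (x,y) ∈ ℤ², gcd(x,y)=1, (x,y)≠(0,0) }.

translate: b→-5 (≡13 mod 18), so (9,13,6)→(9,-5,2)
flip: (9,-5,2)→(2,5,9)
translate: b→1 (≡5 mod 4), so (2,5,9)→(2,1,6)
reduced (well bottom): (2,1,6) with a≤c, −a<b≤a
well minimum = a = 2

2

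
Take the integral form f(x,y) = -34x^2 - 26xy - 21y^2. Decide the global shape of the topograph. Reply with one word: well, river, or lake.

D = b²−4ac = (-26)² − 4·(-34)·(-21) = -2180
D < 0 ⇒ definite ⇒ every region one sign ⇒ single well

well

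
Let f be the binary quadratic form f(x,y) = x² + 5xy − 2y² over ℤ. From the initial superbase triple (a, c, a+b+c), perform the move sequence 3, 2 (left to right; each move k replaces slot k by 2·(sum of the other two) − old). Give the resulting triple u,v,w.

start (1,-2,4) = (f(1,0),f(0,1),f(1,1))
replace slot 3: 2·(1+(-2)) − 4 = -6 → (1,-2,-6)
replace slot 2: 2·(1+(-6)) − (-2) = -8 → (1,-8,-6)

1,-8,-6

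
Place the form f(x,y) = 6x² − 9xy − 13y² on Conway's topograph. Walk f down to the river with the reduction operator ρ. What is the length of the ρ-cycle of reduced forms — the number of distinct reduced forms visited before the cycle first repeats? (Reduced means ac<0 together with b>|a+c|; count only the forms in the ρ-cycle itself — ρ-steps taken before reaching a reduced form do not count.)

D = 393, ⌊√D⌋ = 19
descent: ρ → (-13,9,6)  [lands on river]
river: ρ → (6,15,-7)
river: ρ → (-7,13,8)
river: ρ → (8,19,-1)
river: ρ → (-1,19,8)
river: ρ → (8,13,-7)
river: ρ → (-7,15,6)
river: ρ → (6,9,-13)
river: ρ → (-13,17,2)
river: ρ → (2,19,-4)
river: ρ → (-4,13,14)
river: ρ → (14,15,-3)
river: ρ → (-3,15,14)
river: ρ → (14,13,-4)
river: ρ → (-4,19,2)
river: ρ → (2,17,-13)
ρ-cycle length = 16 (tail of 1 descent step not counted)

16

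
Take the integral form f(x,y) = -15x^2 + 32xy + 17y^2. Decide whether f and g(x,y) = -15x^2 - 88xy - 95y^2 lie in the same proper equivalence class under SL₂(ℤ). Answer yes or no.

D₁ = 2044, D₂ = 2044
river cycle of f (length 24): (17, 36, -11), (-11, 30, 26), (26, 22, -15), (-15, 38, 10), (10, 42, -7), (-7, 42, 10), (10, 38, -15), (-15, 22, 26), (26, 30, -11), (-11, 36, 17), … (14 more)
river cycle of g (length 24): (-15, 32, 17), (17, 36, -11), (-11, 30, 26), (26, 22, -15), (-15, 38, 10), (10, 42, -7), (-7, 42, 10), (10, 38, -15), (-15, 22, 26), (26, 30, -11), … (14 more)
cycles coincide ⇒ equivalent

yes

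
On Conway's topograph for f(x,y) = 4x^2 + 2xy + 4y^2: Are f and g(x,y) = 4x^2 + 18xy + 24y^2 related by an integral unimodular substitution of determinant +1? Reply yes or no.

D₁ = -60, D₂ = -60
f: reduced (well bottom): (4,2,4) with a≤c, −a<b≤a
g: translate: b→2 (≡18 mod 8), so (4,18,24)→(4,2,4)
g: reduced (well bottom): (4,2,4) with a≤c, −a<b≤a
reduced forms (4, 2, 4) vs (4, 2, 4) ⇒ equivalent

yes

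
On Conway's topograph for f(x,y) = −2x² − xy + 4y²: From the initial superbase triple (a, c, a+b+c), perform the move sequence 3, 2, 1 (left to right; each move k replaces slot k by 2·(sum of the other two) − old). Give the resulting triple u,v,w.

start (-2,4,1) = (f(1,0),f(0,1),f(1,1))
replace slot 3: 2·((-2)+4) − 1 = 3 → (-2,4,3)
replace slot 2: 2·((-2)+3) − 4 = -2 → (-2,-2,3)
replace slot 1: 2·((-2)+3) − (-2) = 4 → (4,-2,3)

4,-2,3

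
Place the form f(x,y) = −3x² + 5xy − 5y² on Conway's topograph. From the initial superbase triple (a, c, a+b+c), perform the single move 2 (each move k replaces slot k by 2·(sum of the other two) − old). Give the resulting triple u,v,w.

start (-3,-5,-3) = (f(1,0),f(0,1),f(1,1))
replace slot 2: 2·((-3)+(-3)) − (-5) = -7 → (-3,-7,-3)

-3,-7,-3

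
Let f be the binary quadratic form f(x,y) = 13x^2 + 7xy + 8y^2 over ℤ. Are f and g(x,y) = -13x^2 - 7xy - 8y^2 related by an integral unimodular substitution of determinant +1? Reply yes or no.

D₁ = -367, D₂ = -367
f: flip: (13,7,8)→(8,-7,13)
f: reduced (well bottom): (8,-7,13) with a≤c, −a<b≤a
g is negative-definite; reduce −g:
−g: flip: (13,7,8)→(8,-7,13)
−g: reduced (well bottom): (8,-7,13) with a≤c, −a<b≤a
flip sign back: reduced form of g is (-8,7,-13)
reduced forms (8, -7, 13) vs (-8, 7, -13) ⇒ inequivalent

no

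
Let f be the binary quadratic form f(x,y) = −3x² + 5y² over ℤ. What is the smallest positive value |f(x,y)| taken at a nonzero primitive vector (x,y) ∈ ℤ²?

descent: ρ → (5,0,-3)
descent: ρ → (-3,6,2)  [lands on river]
river: ρ → (2,6,-3)
closes: descent 2, river 2
min |a| on river = 2

2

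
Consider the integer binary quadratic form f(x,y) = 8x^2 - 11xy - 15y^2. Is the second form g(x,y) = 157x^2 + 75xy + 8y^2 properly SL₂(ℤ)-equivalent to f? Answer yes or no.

D₁ = 601, D₂ = 601
river cycle of f (length 66): (-15, 11, 8), (8, 21, -5), (-5, 19, 12), (12, 5, -12), (-12, 19, 5), (5, 21, -8), (-8, 11, 15), (15, 19, -4), (-4, 21, 10), (10, 19, -6), … (56 more)
river cycle of g (length 66): (8, 21, -5), (-5, 19, 12), (12, 5, -12), (-12, 19, 5), (5, 21, -8), (-8, 11, 15), (15, 19, -4), (-4, 21, 10), (10, 19, -6), (-6, 17, 13), … (56 more)
cycles coincide ⇒ equivalent

yes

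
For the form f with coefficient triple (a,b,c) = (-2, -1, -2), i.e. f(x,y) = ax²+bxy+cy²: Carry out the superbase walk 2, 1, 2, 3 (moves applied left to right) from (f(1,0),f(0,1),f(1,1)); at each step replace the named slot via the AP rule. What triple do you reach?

start (-2,-2,-5) = (f(1,0),f(0,1),f(1,1))
replace slot 2: 2·((-2)+(-5)) − (-2) = -12 → (-2,-12,-5)
replace slot 1: 2·((-12)+(-5)) − (-2) = -32 → (-32,-12,-5)
replace slot 2: 2·((-32)+(-5)) − (-12) = -62 → (-32,-62,-5)
replace slot 3: 2·((-32)+(-62)) − (-5) = -183 → (-32,-62,-183)

-32,-62,-183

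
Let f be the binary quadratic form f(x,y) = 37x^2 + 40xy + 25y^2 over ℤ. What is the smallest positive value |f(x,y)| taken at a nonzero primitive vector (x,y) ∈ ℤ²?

translate: b→-34 (≡40 mod 74), so (37,40,25)→(37,-34,22)
flip: (37,-34,22)→(22,34,37)
translate: b→-10 (≡34 mod 44), so (22,34,37)→(22,-10,25)
reduced (well bottom): (22,-10,25) with a≤c, −a<b≤a
well minimum = a = 22

22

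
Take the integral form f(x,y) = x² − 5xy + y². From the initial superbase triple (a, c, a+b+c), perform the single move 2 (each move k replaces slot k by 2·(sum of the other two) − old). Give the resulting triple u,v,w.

start (1,1,-3) = (f(1,0),f(0,1),f(1,1))
replace slot 2: 2·(1+(-3)) − 1 = -5 → (1,-5,-3)

1,-5,-3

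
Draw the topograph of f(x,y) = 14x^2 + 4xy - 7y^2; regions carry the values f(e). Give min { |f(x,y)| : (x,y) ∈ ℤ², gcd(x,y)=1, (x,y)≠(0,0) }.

descent: ρ → (-7,10,11)  [lands on river]
river: ρ → (11,12,-6)
river: ρ → (-6,12,11)
river: ρ → (11,10,-7)
river: ρ → (-7,18,3)
river: ρ → (3,18,-7)
closes: descent 1, river 6
min |a| on river = 3

3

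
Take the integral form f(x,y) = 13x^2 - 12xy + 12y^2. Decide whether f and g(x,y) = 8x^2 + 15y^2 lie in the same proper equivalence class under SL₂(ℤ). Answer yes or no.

D₁ = -480, D₂ = -480
f: flip: (13,-12,12)→(12,12,13)
f: reduced (well bottom): (12,12,13) with a≤c, −a<b≤a
g: reduced (well bottom): (8,0,15) with a≤c, −a<b≤a
reduced forms (12, 12, 13) vs (8, 0, 15) ⇒ inequivalent

no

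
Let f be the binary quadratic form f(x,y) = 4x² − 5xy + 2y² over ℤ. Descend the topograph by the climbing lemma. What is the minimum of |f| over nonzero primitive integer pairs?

translate: b→3 (≡-5 mod 8), so (4,-5,2)→(4,3,1)
flip: (4,3,1)→(1,-3,4)
translate: b→1 (≡-3 mod 2), so (1,-3,4)→(1,1,2)
reduced (well bottom): (1,1,2) with a≤c, −a<b≤a
well minimum = a = 1

1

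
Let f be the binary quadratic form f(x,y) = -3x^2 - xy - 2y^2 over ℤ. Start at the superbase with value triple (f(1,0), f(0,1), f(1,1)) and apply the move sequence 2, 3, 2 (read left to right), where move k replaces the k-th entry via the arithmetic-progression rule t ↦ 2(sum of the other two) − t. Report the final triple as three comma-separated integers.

start (-3,-2,-6) = (f(1,0),f(0,1),f(1,1))
replace slot 2: 2·((-3)+(-6)) − (-2) = -16 → (-3,-16,-6)
replace slot 3: 2·((-3)+(-16)) − (-6) = -32 → (-3,-16,-32)
replace slot 2: 2·((-3)+(-32)) − (-16) = -54 → (-3,-54,-32)

-3,-54,-32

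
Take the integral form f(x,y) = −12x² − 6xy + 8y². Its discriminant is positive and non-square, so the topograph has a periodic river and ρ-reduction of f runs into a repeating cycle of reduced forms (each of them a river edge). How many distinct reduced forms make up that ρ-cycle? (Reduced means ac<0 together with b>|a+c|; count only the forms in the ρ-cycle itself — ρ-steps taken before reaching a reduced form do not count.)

D = 420, ⌊√D⌋ = 20
descent: ρ → (8,6,-12)  [lands on river]
river: ρ → (-12,18,2)
river: ρ → (2,18,-12)
river: ρ → (-12,6,8)
river: ρ → (8,10,-10)
river: ρ → (-10,10,8)
ρ-cycle length = 6 (tail of 1 descent step not counted)

6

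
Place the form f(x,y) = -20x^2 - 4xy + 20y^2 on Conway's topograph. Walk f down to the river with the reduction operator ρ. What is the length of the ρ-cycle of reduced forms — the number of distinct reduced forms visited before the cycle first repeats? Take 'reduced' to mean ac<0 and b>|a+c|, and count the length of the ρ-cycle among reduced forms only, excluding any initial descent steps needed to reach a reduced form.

D = 1616, ⌊√D⌋ = 40
descent: ρ → (20,4,-20)  [lands on river]
river: ρ → (-20,36,4)
river: ρ → (4,36,-20)
river: ρ → (-20,4,20)
river: ρ → (20,36,-4)
river: ρ → (-4,36,20)
ρ-cycle length = 6 (tail of 1 descent step not counted)

6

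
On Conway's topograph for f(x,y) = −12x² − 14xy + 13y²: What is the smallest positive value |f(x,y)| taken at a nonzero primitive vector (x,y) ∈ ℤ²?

descent: ρ → (13,14,-12)  [lands on river]
river: ρ → (-12,10,15)
river: ρ → (15,20,-7)
river: ρ → (-7,22,12)
river: ρ → (12,26,-3)
river: ρ → (-3,28,3)
river: ρ → (3,26,-12)
river: ρ → (-12,22,7)
river: ρ → (7,20,-15)
river: ρ → (-15,10,12)
river: ρ → (12,14,-13)
river: ρ → (-13,12,13)
closes: descent 1, river 12
min |a| on river = 3

3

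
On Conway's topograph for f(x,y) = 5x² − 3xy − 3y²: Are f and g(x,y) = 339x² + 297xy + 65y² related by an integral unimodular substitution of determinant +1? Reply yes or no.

D₁ = 69, D₂ = 69
river cycle of f (length 4): (-3, 3, 5), (5, 7, -1), (-1, 7, 5), (5, 3, -3)
river cycle of g (length 4): (5, 7, -1), (-1, 7, 5), (5, 3, -3), (-3, 3, 5)
cycles coincide ⇒ equivalent

yes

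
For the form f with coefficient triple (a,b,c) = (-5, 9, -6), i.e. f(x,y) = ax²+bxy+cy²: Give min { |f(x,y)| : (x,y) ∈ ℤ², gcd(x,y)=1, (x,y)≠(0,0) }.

translate: b→1 (≡-9 mod 10), so (5,-9,6)→(5,1,2)
flip: (5,1,2)→(2,-1,5)
reduced (well bottom): (2,-1,5) with a≤c, −a<b≤a
well minimum |f| = |-2| = 2 (negative-definite)

2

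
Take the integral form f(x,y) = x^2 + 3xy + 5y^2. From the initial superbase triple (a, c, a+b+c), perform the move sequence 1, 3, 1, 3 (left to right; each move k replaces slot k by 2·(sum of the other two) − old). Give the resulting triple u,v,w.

start (1,5,9) = (f(1,0),f(0,1),f(1,1))
replace slot 1: 2·(5+9) − 1 = 27 → (27,5,9)
replace slot 3: 2·(27+5) − 9 = 55 → (27,5,55)
replace slot 1: 2·(5+55) − 27 = 93 → (93,5,55)
replace slot 3: 2·(93+5) − 55 = 141 → (93,5,141)

93,5,141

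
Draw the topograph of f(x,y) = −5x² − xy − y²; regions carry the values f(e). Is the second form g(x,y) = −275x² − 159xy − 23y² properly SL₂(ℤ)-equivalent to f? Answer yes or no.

D₁ = -19, D₂ = -19
f is negative-definite; reduce −f:
−f: flip: (5,1,1)→(1,-1,5)
−f: translate: b→1 (≡-1 mod 2), so (1,-1,5)→(1,1,5)
−f: reduced (well bottom): (1,1,5) with a≤c, −a<b≤a
flip sign back: reduced form of f is (-1,-1,-5)
g is negative-definite; reduce −g:
−g: flip: (275,159,23)→(23,-159,275)
−g: translate: b→-21 (≡-159 mod 46), so (23,-159,275)→(23,-21,5)
−g: flip: (23,-21,5)→(5,21,23)
−g: translate: b→1 (≡21 mod 10), so (5,21,23)→(5,1,1)
−g: flip: (5,1,1)→(1,-1,5)
−g: translate: b→1 (≡-1 mod 2), so (1,-1,5)→(1,1,5)
−g: reduced (well bottom): (1,1,5) with a≤c, −a<b≤a
flip sign back: reduced form of g is (-1,-1,-5)
reduced forms (-1, -1, -5) vs (-1, -1, -5) ⇒ equivalent

yes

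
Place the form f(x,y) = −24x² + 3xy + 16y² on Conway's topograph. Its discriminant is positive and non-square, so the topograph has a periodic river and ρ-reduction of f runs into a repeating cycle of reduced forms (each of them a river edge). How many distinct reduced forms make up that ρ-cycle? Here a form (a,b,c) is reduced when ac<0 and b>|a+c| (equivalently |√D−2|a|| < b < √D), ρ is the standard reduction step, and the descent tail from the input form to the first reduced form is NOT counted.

D = 1545, ⌊√D⌋ = 39
descent: ρ → (16,29,-11)  [lands on river]
river: ρ → (-11,37,4)
river: ρ → (4,35,-20)
river: ρ → (-20,5,19)
river: ρ → (19,33,-6)
river: ρ → (-6,39,1)
river: ρ → (1,39,-6)
river: ρ → (-6,33,19)
river: ρ → (19,5,-20)
river: ρ → (-20,35,4)
river: ρ → (4,37,-11)
river: ρ → (-11,29,16)
river: ρ → (16,35,-5)
river: ρ → (-5,35,16)
ρ-cycle length = 14 (tail of 1 descent step not counted)

14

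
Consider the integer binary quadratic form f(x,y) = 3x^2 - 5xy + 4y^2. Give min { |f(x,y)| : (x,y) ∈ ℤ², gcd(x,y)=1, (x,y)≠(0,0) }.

translate: b→1 (≡-5 mod 6), so (3,-5,4)→(3,1,2)
flip: (3,1,2)→(2,-1,3)
reduced (well bottom): (2,-1,3) with a≤c, −a<b≤a
well minimum = a = 2

2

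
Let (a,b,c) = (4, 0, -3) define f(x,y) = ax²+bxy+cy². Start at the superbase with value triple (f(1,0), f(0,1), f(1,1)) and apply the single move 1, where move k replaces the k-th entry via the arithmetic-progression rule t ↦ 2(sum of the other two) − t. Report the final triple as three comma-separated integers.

start (4,-3,1) = (f(1,0),f(0,1),f(1,1))
replace slot 1: 2·((-3)+1) − 4 = -8 → (-8,-3,1)

-8,-3,1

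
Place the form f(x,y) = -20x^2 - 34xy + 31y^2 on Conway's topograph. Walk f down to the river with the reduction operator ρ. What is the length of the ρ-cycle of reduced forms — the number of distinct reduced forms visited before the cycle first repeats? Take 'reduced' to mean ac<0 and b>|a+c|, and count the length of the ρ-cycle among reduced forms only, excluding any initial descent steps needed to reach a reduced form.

D = 3636, ⌊√D⌋ = 60
descent: ρ → (31,34,-20)  [lands on river]
river: ρ → (-20,46,19)
river: ρ → (19,30,-36)
river: ρ → (-36,42,13)
river: ρ → (13,36,-45)
river: ρ → (-45,54,4)
river: ρ → (4,58,-17)
river: ρ → (-17,44,25)
river: ρ → (25,56,-5)
river: ρ → (-5,54,36)
river: ρ → (36,18,-23)
river: ρ → (-23,28,31)
ρ-cycle length = 12 (tail of 1 descent step not counted)

12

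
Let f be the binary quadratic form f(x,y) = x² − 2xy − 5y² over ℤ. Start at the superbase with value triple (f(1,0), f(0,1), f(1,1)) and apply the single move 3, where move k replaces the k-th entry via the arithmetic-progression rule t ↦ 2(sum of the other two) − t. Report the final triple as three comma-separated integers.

start (1,-5,-6) = (f(1,0),f(0,1),f(1,1))
replace slot 3: 2·(1+(-5)) − (-6) = -2 → (1,-5,-2)

1,-5,-2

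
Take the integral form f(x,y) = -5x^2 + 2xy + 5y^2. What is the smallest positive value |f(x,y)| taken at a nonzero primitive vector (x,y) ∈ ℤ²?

river: ρ → (5,8,-2)
river: ρ → (-2,8,5)
river: ρ → (5,2,-5)
river: ρ → (-5,8,2)
river: ρ → (2,8,-5)
river: ρ → (-5,2,5)
closes: descent 0, river 6
min |a| on river = 2

2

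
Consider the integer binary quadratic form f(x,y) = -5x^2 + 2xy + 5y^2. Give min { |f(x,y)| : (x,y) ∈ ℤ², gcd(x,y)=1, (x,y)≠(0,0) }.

river: ρ → (5,8,-2)
river: ρ → (-2,8,5)
river: ρ → (5,2,-5)
river: ρ → (-5,8,2)
river: ρ → (2,8,-5)
river: ρ → (-5,2,5)
closes: descent 0, river 6
min |a| on river = 2

2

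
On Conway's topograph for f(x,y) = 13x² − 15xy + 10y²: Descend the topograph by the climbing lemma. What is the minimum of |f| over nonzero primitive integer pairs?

translate: b→11 (≡-15 mod 26), so (13,-15,10)→(13,11,8)
flip: (13,11,8)→(8,-11,13)
translate: b→5 (≡-11 mod 16), so (8,-11,13)→(8,5,10)
reduced (well bottom): (8,5,10) with a≤c, −a<b≤a
well minimum = a = 8

8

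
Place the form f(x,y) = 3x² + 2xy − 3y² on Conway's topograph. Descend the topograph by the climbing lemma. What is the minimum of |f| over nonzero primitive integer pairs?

river: ρ → (-3,4,2)
river: ρ → (2,4,-3)
river: ρ → (-3,2,3)
river: ρ → (3,4,-2)
river: ρ → (-2,4,3)
river: ρ → (3,2,-3)
closes: descent 0, river 6
min |a| on river = 2

2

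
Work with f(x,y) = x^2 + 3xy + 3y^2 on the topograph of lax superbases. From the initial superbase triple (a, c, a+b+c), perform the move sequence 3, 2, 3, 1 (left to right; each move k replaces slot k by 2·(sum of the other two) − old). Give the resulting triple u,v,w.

start (1,3,7) = (f(1,0),f(0,1),f(1,1))
replace slot 3: 2·(1+3) − 7 = 1 → (1,3,1)
replace slot 2: 2·(1+1) − 3 = 1 → (1,1,1)
replace slot 3: 2·(1+1) − 1 = 3 → (1,1,3)
replace slot 1: 2·(1+3) − 1 = 7 → (7,1,3)

7,1,3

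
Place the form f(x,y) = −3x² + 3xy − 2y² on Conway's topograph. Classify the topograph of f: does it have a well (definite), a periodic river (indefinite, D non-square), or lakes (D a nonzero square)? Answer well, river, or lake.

D = b²−4ac = 3² − 4·(-3)·(-2) = -15
D < 0 ⇒ definite ⇒ every region one sign ⇒ single well

well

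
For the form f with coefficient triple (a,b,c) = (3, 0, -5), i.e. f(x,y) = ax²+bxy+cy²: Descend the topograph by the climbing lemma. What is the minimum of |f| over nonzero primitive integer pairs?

descent: ρ → (-5,0,3)
descent: ρ → (3,6,-2)  [lands on river]
river: ρ → (-2,6,3)
closes: descent 2, river 2
min |a| on river = 2

2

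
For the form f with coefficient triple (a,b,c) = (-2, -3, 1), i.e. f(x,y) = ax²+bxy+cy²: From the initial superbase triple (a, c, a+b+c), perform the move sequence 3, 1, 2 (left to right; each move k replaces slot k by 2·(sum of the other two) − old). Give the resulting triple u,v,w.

start (-2,1,-4) = (f(1,0),f(0,1),f(1,1))
replace slot 3: 2·((-2)+1) − (-4) = 2 → (-2,1,2)
replace slot 1: 2·(1+2) − (-2) = 8 → (8,1,2)
replace slot 2: 2·(8+2) − 1 = 19 → (8,19,2)

8,19,2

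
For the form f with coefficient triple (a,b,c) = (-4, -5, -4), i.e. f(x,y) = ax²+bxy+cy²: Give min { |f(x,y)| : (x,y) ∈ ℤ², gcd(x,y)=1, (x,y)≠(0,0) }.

translate: b→-3 (≡5 mod 8), so (4,5,4)→(4,-3,3)
flip: (4,-3,3)→(3,3,4)
reduced (well bottom): (3,3,4) with a≤c, −a<b≤a
well minimum |f| = |-3| = 3 (negative-definite)

3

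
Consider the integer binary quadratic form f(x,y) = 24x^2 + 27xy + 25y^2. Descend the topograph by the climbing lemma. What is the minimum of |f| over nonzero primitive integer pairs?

translate: b→-21 (≡27 mod 48), so (24,27,25)→(24,-21,22)
flip: (24,-21,22)→(22,21,24)
reduced (well bottom): (22,21,24) with a≤c, −a<b≤a
well minimum = a = 22

22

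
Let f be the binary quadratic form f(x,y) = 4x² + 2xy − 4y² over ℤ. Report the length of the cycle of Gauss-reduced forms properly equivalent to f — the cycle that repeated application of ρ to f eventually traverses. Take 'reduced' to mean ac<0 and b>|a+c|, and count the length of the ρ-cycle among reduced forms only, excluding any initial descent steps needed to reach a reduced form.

D = 68, ⌊√D⌋ = 8
river: ρ → (-4,6,2)
river: ρ → (2,6,-4)
river: ρ → (-4,2,4)
river: ρ → (4,6,-2)
river: ρ → (-2,6,4)
river: ρ → (4,2,-4)
ρ-cycle length = 6 (tail of 0 descent steps not counted)

6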